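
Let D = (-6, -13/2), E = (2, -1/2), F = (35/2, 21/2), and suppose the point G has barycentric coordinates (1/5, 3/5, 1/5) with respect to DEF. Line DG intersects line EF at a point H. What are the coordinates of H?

(47/8, 9/4)

Line DG meets EF where the D-coordinate vanishes; zeroing G's D-weight and renormalizing leaves E, F-weights 3/5 : 1/5 → (3/4, 1/4).
So H = (3/4)·E + (1/4)·F = (47/8, 9/4).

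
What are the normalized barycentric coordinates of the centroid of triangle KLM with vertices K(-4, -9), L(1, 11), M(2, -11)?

(1/3, 1/3, 1/3)

The centroid is the average of the vertices, so each weight is 1/3.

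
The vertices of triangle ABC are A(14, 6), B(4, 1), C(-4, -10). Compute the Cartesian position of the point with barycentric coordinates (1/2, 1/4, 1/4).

(7, 3/4)

P = (1/2)·A + (1/4)·B + (1/4)·C.
x-coordinate: (1/2)·14 + (1/4)·4 + (1/4)·(-4) = 7.
y-coordinate: (1/2)·6 + (1/4)·1 + (1/4)·(-10) = 3/4.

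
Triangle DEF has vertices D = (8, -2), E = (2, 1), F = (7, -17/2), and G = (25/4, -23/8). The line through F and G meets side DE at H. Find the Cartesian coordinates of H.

(6, -1)

Barycentric coordinates of G with respect to DEF: (1/2, 1/4, 1/4).
On side DE the F-coordinate is zero; dropping G's F-weight 1/4 and renormalizing the remaining 1/2 : 1/4 gives weights 2/3, 1/3 on D, E.
H = (2/3)·(8, -2) + (1/3)·(2, 1) = (6, -1).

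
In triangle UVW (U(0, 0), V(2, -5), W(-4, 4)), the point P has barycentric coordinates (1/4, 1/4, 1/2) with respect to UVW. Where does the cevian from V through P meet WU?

Line VP meets WU where the V-coordinate vanishes; zeroing P's V-weight and renormalizing leaves W, U-weights 1/2 : 1/4 → (2/3, 1/3).
So Q = (2/3)·W + (1/3)·U = (-8/3, 8/3).

(-8/3, 8/3)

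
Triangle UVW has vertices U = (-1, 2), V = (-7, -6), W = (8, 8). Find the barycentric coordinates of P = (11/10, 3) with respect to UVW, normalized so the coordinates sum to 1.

(3/5, 1/10, 3/10)

Signed area of the reference triangle: [UVW] = ½·((-1)·(-6−8) + (-7)·(8−2) + 8·(2−(-6))) = ½·(14 − 42 + 64) = 18.
[PVW] = ½·((11/10)·(-6−8) + (-7)·(8−3) + 8·(3−(-6))) = ½·(-77/5 − 35 + 72) = 54/5, so the U-coordinate is (54/5)/18 = 3/5.
[UPW] = ½·((-1)·(3−8) + (11/10)·(8−2) + 8·(2−3)) = ½·(5 + 33/5 − 8) = 9/5, so the V-coordinate is 1/10.
[UVP] = ½·((-1)·(-6−3) + (-7)·(3−2) + (11/10)·(2−(-6))) = ½·(9 − 7 + 44/5) = 27/5, so the W-coordinate is 3/10.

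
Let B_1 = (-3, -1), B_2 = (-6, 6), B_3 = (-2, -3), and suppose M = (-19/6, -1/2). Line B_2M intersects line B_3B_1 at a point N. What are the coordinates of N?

Barycentric coordinates of M with respect to B_1B_2B_3: (1/2, 1/6, 1/3).
On side B_3B_1 the B_2-coordinate is zero; dropping M's B_2-weight 1/6 and renormalizing the remaining 1/3 : 1/2 gives weights 2/5, 3/5 on B_3, B_1.
N = (2/5)·(-2, -3) + (3/5)·(-3, -1) = (-13/5, -9/5).

(-13/5, -9/5)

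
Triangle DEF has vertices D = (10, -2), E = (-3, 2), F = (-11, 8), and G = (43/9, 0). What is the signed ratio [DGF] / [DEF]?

[DEF] = ½·(10·(2−8) + (-3)·(8−(-2)) + (-11)·(-2−2)) = ½·(-60 − 30 + 44) = -23.
[DGF] = ½·(10·(0−8) + (43/9)·(8−(-2)) + (-11)·(-2−0)) = ½·(-80 + 430/9 + 22) = -46/9, so the ratio is (-46/9)/(-23) = 2/9.

2/9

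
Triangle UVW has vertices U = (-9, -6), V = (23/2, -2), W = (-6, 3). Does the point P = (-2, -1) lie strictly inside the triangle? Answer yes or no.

yes

Barycentric coordinates of P: (20/69, 32/115, 149/345).
The three coordinates are positive, positive, positive; a point is interior exactly when all three are positive.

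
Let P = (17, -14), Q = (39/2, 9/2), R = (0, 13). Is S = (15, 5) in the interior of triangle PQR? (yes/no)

Barycentric coordinates of S: (57/764, 269/382, 169/764).
The three coordinates are positive, positive, positive; a point is interior exactly when all three are positive.

yes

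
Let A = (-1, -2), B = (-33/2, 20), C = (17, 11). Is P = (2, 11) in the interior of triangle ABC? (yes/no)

Barycentric coordinates of P: (54/239, 78/239, 107/239).
The three coordinates are positive, positive, positive; a point is interior exactly when all three are positive.

yes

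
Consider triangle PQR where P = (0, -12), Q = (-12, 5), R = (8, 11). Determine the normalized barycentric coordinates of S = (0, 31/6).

Signed area of the reference triangle: [PQR] = ½·(0·(5−11) + (-12)·(11−(-12)) + 8·(-12−5)) = ½·(0 − 276 − 136) = -206.
[SQR] = ½·(0·(5−11) + (-12)·(11−(31/6)) + 8·(31/6−5)) = ½·(0 − 70 + 4/3) = -103/3, so the P-coordinate is (-103/3)/(-206) = 1/6.
[PSR] = ½·(0·(31/6−11) + 0·(11−(-12)) + 8·(-12−(31/6))) = ½·(0 + 0 − 412/3) = -206/3, so the Q-coordinate is 1/3.
[PQS] = ½·(0·(5−(31/6)) + (-12)·(31/6−(-12)) + 0·(-12−5)) = ½·(0 − 206 + 0) = -103, so the R-coordinate is 1/2.

(1/6, 1/3, 1/2)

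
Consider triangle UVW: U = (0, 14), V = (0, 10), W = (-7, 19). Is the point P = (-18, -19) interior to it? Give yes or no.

no

Barycentric coordinates of P: (-365/28, 321/28, 18/7).
The three coordinates are negative, positive, positive; a point is interior exactly when all three are positive.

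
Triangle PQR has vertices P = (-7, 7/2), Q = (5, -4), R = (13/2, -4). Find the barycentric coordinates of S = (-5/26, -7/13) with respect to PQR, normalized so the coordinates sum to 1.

Signed area of the reference triangle: [PQR] = ½·((-7)·(-4−(-4)) + 5·(-4−(7/2)) + (13/2)·(7/2−(-4))) = ½·(0 − 75/2 + 195/4) = 45/8.
[SQR] = ½·((-5/26)·(-4−(-4)) + 5·(-4−(-7/13)) + (13/2)·(-7/13−(-4))) = ½·(0 − 225/13 + 45/2) = 135/52, so the P-coordinate is (135/52)/(45/8) = 6/13.
[PSR] = ½·((-7)·(-7/13−(-4)) + (-5/26)·(-4−(7/2)) + (13/2)·(7/2−(-7/13))) = ½·(-315/13 + 75/52 + 105/4) = 45/26, so the Q-coordinate is 4/13.
[PQS] = ½·((-7)·(-4−(-7/13)) + 5·(-7/13−(7/2)) + (-5/26)·(7/2−(-4))) = ½·(315/13 − 525/26 − 75/52) = 135/104, so the R-coordinate is 3/13.

(6/13, 4/13, 3/13)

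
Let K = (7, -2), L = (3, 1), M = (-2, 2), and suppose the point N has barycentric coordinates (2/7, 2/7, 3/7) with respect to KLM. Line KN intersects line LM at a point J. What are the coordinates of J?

Line KN meets LM where the K-coordinate vanishes; zeroing N's K-weight and renormalizing leaves L, M-weights 2/7 : 3/7 → (2/5, 3/5).
So J = (2/5)·L + (3/5)·M = (0, 8/5).

(0, 8/5)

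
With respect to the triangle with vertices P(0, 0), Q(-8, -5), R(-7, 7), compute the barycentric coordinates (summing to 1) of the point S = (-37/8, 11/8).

Signed area of the reference triangle: [PQR] = ½·(0·(-5−7) + (-8)·(7−0) + (-7)·(0−(-5))) = ½·(0 − 56 − 35) = -91/2.
[SQR] = ½·((-37/8)·(-5−7) + (-8)·(7−(11/8)) + (-7)·(11/8−(-5))) = ½·(111/2 − 45 − 357/8) = -273/16, so the P-coordinate is (-273/16)/(-91/2) = 3/8.
[PSR] = ½·(0·(11/8−7) + (-37/8)·(7−0) + (-7)·(0−(11/8))) = ½·(0 − 259/8 + 77/8) = -91/8, so the Q-coordinate is 1/4.
[PQS] = ½·(0·(-5−(11/8)) + (-8)·(11/8−0) + (-37/8)·(0−(-5))) = ½·(0 − 11 − 185/8) = -273/16, so the R-coordinate is 3/8.
Check: 3/8 + 1/4 + 3/8 = 1.

(3/8, 1/4, 3/8)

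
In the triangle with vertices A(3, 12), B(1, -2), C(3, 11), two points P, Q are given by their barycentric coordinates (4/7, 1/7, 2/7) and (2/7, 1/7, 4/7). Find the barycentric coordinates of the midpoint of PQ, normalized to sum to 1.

Since both coordinate triples sum to 1, the midpoint's barycentrics are the componentwise average.
(4/7+2/7)/2 = 3/7; similarly 1/7 and 3/7.

(3/7, 1/7, 3/7)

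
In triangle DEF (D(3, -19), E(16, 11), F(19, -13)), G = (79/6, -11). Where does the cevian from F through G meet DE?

(22/3, -9)

Barycentric coordinates of G with respect to DEF: (1/3, 1/6, 1/2).
On side DE the F-coordinate is zero; dropping G's F-weight 1/2 and renormalizing the remaining 1/3 : 1/6 gives weights 2/3, 1/3 on D, E.
H = (2/3)·(3, -19) + (1/3)·(16, 11) = (22/3, -9).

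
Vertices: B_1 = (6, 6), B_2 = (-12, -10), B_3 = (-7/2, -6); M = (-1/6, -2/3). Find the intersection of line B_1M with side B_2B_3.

Barycentric coordinates of M with respect to B_1B_2B_3: (1/2, 1/6, 1/3).
On side B_2B_3 the B_1-coordinate is zero; dropping M's B_1-weight 1/2 and renormalizing the remaining 1/6 : 1/3 gives weights 1/3, 2/3 on B_2, B_3.
N = (1/3)·(-12, -10) + (2/3)·(-7/2, -6) = (-19/3, -22/3).

(-19/3, -22/3)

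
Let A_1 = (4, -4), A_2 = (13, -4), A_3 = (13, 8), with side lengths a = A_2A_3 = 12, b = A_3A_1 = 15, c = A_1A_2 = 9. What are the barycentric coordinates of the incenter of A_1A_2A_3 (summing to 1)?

The incenter has barycentric coordinates proportional to the opposite side lengths: (12 : 15 : 9).
Normalizing by 12+15+9 = 36 gives (1/3, 5/12, 1/4).

(1/3, 5/12, 1/4)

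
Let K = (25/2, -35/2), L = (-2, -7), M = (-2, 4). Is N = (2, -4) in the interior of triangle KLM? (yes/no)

Barycentric coordinates of N: (8/29, 60/319, 171/319).
The three coordinates are positive, positive, positive; a point is interior exactly when all three are positive.

yes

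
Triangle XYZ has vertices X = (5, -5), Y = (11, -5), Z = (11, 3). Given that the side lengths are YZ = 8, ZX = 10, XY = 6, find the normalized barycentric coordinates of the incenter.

The incenter has barycentric coordinates proportional to the opposite side lengths: (8 : 10 : 6).
Normalizing by 8+10+6 = 24 gives (1/3, 5/12, 1/4).

(1/3, 5/12, 1/4)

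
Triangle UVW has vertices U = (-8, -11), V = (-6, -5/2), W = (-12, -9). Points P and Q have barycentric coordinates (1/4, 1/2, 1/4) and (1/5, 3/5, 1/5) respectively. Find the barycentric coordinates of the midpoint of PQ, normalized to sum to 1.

(9/40, 11/20, 9/40)

Since both coordinate triples sum to 1, the midpoint's barycentrics are the componentwise average.
(1/4+1/5)/2 = 9/40; similarly 11/20 and 9/40.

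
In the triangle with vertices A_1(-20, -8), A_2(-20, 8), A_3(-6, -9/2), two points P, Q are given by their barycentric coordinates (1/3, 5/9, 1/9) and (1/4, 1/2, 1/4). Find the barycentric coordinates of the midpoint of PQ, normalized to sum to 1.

(7/24, 19/36, 13/72)

Since both coordinate triples sum to 1, the midpoint's barycentrics are the componentwise average.
(1/3+1/4)/2 = 7/24; similarly 19/36 and 13/72.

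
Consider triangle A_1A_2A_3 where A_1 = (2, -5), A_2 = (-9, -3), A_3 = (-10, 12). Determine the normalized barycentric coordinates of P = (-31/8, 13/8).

Signed area of the reference triangle: [A_1A_2A_3] = ½·(2·(-3−12) + (-9)·(12−(-5)) + (-10)·(-5−(-3))) = ½·(-30 − 153 + 20) = -163/2.
[PA_2A_3] = ½·((-31/8)·(-3−12) + (-9)·(12−(13/8)) + (-10)·(13/8−(-3))) = ½·(465/8 − 747/8 − 185/4) = -163/4, so the A_1-coordinate is (-163/4)/(-163/2) = 1/2.
[A_1PA_3] = ½·(2·(13/8−12) + (-31/8)·(12−(-5)) + (-10)·(-5−(13/8))) = ½·(-83/4 − 527/8 + 265/4) = -163/16, so the A_2-coordinate is 1/8.
[A_1A_2P] = ½·(2·(-3−(13/8)) + (-9)·(13/8−(-5)) + (-31/8)·(-5−(-3))) = ½·(-37/4 − 477/8 + 31/4) = -489/16, so the A_3-coordinate is 3/8.

(1/2, 1/8, 3/8)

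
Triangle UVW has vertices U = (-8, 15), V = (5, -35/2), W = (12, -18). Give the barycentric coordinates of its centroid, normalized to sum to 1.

The centroid is the average of the vertices, so each weight is 1/3.

(1/3, 1/3, 1/3)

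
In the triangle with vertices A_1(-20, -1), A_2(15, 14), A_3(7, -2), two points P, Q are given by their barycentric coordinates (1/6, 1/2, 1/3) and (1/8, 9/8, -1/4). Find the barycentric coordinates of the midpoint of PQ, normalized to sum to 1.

Since both coordinate triples sum to 1, the midpoint's barycentrics are the componentwise average.
(1/6+1/8)/2 = 7/48; similarly 13/16 and 1/24.

(7/48, 13/16, 1/24)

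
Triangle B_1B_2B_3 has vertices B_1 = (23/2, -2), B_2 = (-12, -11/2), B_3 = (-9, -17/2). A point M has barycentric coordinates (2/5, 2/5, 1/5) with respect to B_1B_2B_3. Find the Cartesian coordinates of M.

M = (2/5)·B_1 + (2/5)·B_2 + (1/5)·B_3.
x-coordinate: (2/5)·(23/2) + (2/5)·(-12) + (1/5)·(-9) = -2.
y-coordinate: (2/5)·(-2) + (2/5)·(-11/2) + (1/5)·(-17/2) = -47/10.

(-2, -47/10)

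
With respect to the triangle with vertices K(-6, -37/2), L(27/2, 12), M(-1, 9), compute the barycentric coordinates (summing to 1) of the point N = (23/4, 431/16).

(-5/8, 1/4, 11/8)

Signed area of the reference triangle: [KLM] = ½·((-6)·(12−9) + (27/2)·(9−(-37/2)) + (-1)·(-37/2−12)) = ½·(-18 + 1485/4 + 61/2) = 1535/8.
[NLM] = ½·((23/4)·(12−9) + (27/2)·(9−(431/16)) + (-1)·(431/16−12)) = ½·(69/4 − 7749/32 − 239/16) = -7675/64, so the K-coordinate is (-7675/64)/(1535/8) = -5/8.
[KNM] = ½·((-6)·(431/16−9) + (23/4)·(9−(-37/2)) + (-1)·(-37/2−(431/16))) = ½·(-861/8 + 1265/8 + 727/16) = 1535/32, so the L-coordinate is 1/4.
[KLN] = ½·((-6)·(12−(431/16)) + (27/2)·(431/16−(-37/2)) + (23/4)·(-37/2−12)) = ½·(717/8 + 19629/32 − 1403/8) = 16885/64, so the M-coordinate is 11/8.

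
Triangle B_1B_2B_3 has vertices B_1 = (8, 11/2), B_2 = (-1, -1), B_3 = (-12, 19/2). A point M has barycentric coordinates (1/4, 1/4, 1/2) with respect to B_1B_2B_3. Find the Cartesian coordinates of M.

M = (1/4)·B_1 + (1/4)·B_2 + (1/2)·B_3.
x-coordinate: (1/4)·8 + (1/4)·(-1) + (1/2)·(-12) = -17/4.
y-coordinate: (1/4)·(11/2) + (1/4)·(-1) + (1/2)·(19/2) = 47/8.

(-17/4, 47/8)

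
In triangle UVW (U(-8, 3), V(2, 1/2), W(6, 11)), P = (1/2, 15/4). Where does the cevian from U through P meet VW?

Barycentric coordinates of P with respect to UVW: (1/4, 1/2, 1/4).
On side VW the U-coordinate is zero; dropping P's U-weight 1/4 and renormalizing the remaining 1/2 : 1/4 gives weights 2/3, 1/3 on V, W.
Q = (2/3)·(2, 1/2) + (1/3)·(6, 11) = (10/3, 4).

(10/3, 4)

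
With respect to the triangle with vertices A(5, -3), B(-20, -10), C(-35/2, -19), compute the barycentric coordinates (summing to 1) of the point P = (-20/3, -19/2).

Signed area of the reference triangle: [ABC] = ½·(5·(-10−(-19)) + (-20)·(-19−(-3)) + (-35/2)·(-3−(-10))) = ½·(45 + 320 − 245/2) = 485/4.
[PBC] = ½·((-20/3)·(-10−(-19)) + (-20)·(-19−(-19/2)) + (-35/2)·(-19/2−(-10))) = ½·(-60 + 190 − 35/4) = 485/8, so the A-coordinate is (485/8)/(485/4) = 1/2.
[APC] = ½·(5·(-19/2−(-19)) + (-20/3)·(-19−(-3)) + (-35/2)·(-3−(-19/2))) = ½·(95/2 + 320/3 − 455/4) = 485/24, so the B-coordinate is 1/6.
[ABP] = ½·(5·(-10−(-19/2)) + (-20)·(-19/2−(-3)) + (-20/3)·(-3−(-10))) = ½·(-5/2 + 130 − 140/3) = 485/12, so the C-coordinate is 1/3.

(1/2, 1/6, 1/3)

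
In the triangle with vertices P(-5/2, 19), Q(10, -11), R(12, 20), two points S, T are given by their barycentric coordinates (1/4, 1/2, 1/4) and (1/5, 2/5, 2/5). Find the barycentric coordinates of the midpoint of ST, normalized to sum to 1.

(9/40, 9/20, 13/40)

Since both coordinate triples sum to 1, the midpoint's barycentrics are the componentwise average.
(1/4+1/5)/2 = 9/40; similarly 9/20 and 13/40.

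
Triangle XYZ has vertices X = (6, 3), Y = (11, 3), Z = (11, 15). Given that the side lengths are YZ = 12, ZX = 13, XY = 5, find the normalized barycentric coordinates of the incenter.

(2/5, 13/30, 1/6)

The incenter has barycentric coordinates proportional to the opposite side lengths: (12 : 13 : 5).
Normalizing by 12+13+5 = 30 gives (2/5, 13/30, 1/6).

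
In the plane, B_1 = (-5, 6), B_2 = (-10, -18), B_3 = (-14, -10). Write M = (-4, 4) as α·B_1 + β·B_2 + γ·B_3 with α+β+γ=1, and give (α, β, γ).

(1, 1/4, -1/4)

Signed area of the reference triangle: [B_1B_2B_3] = ½·((-5)·(-18−(-10)) + (-10)·(-10−6) + (-14)·(6−(-18))) = ½·(40 + 160 − 336) = -68.
[MB_2B_3] = ½·((-4)·(-18−(-10)) + (-10)·(-10−4) + (-14)·(4−(-18))) = ½·(32 + 140 − 308) = -68, so the B_1-coordinate is (-68)/(-68) = 1.
[B_1MB_3] = ½·((-5)·(4−(-10)) + (-4)·(-10−6) + (-14)·(6−4)) = ½·(-70 + 64 − 28) = -17, so the B_2-coordinate is 1/4.
[B_1B_2M] = ½·((-5)·(-18−4) + (-10)·(4−6) + (-4)·(6−(-18))) = ½·(110 + 20 − 96) = 17, so the B_3-coordinate is -1/4.
Check: 1 + 1/4 − 1/4 = 1.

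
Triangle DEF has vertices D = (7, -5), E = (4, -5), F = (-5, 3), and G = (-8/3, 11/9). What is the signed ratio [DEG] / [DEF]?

[DEF] = ½·(7·(-5−3) + 4·(3−(-5)) + (-5)·(-5−(-5))) = ½·(-56 + 32 + 0) = -12.
[DEG] = ½·(7·(-5−(11/9)) + 4·(11/9−(-5)) + (-8/3)·(-5−(-5))) = ½·(-392/9 + 224/9 + 0) = -28/3, so the ratio is (-28/3)/(-12) = 7/9.

7/9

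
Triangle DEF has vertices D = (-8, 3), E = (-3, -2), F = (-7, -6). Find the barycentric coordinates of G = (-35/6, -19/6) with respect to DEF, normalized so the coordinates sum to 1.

Signed area of the reference triangle: [DEF] = ½·((-8)·(-2−(-6)) + (-3)·(-6−3) + (-7)·(3−(-2))) = ½·(-32 + 27 − 35) = -20.
[GEF] = ½·((-35/6)·(-2−(-6)) + (-3)·(-6−(-19/6)) + (-7)·(-19/6−(-2))) = ½·(-70/3 + 17/2 + 49/6) = -10/3, so the D-coordinate is (-10/3)/(-20) = 1/6.
[DGF] = ½·((-8)·(-19/6−(-6)) + (-35/6)·(-6−3) + (-7)·(3−(-19/6))) = ½·(-68/3 + 105/2 − 259/6) = -20/3, so the E-coordinate is 1/3.
[DEG] = ½·((-8)·(-2−(-19/6)) + (-3)·(-19/6−3) + (-35/6)·(3−(-2))) = ½·(-28/3 + 37/2 − 175/6) = -10, so the F-coordinate is 1/2.
Check: 1/6 + 1/3 + 1/2 = 1.

(1/6, 1/3, 1/2)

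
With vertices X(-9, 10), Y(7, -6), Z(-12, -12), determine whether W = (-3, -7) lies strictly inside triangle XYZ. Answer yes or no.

yes

Barycentric coordinates of W: (41/400, 183/400, 11/25).
The three coordinates are positive, positive, positive; a point is interior exactly when all three are positive.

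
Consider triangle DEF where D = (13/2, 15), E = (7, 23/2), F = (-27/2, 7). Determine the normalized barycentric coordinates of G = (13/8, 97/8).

Signed area of the reference triangle: [DEF] = ½·((13/2)·(23/2−7) + 7·(7−15) + (-27/2)·(15−(23/2))) = ½·(117/4 − 56 − 189/4) = -37.
[GEF] = ½·((13/8)·(23/2−7) + 7·(7−(97/8)) + (-27/2)·(97/8−(23/2))) = ½·(117/16 − 287/8 − 135/16) = -37/2, so the D-coordinate is (-37/2)/(-37) = 1/2.
[DGF] = ½·((13/2)·(97/8−7) + (13/8)·(7−15) + (-27/2)·(15−(97/8))) = ½·(533/16 − 13 − 621/16) = -37/4, so the E-coordinate is 1/4.
[DEG] = ½·((13/2)·(23/2−(97/8)) + 7·(97/8−15) + (13/8)·(15−(23/2))) = ½·(-65/16 − 161/8 + 91/16) = -37/4, so the F-coordinate is 1/4.

(1/2, 1/4, 1/4)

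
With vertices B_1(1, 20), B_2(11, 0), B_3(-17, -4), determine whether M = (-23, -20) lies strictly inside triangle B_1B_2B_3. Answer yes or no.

Barycentric coordinates of M: (-53/75, 6/25, 22/15).
The three coordinates are negative, positive, positive; a point is interior exactly when all three are positive.

no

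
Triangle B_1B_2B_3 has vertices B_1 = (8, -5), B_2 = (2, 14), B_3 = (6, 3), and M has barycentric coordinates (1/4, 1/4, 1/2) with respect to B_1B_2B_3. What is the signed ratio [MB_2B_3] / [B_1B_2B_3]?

The signed ratio [MB_2B_3]/[B_1B_2B_3] equals the barycentric coordinate of M at vertex B_1, which is 1/4.

1/4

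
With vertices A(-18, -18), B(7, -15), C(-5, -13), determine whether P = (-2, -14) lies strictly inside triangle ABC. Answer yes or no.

yes

Barycentric coordinates of P: (3/43, 14/43, 26/43).
The three coordinates are positive, positive, positive; a point is interior exactly when all three are positive.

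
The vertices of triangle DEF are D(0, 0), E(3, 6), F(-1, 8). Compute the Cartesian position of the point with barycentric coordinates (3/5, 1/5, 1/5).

G = (3/5)·D + (1/5)·E + (1/5)·F.
x-coordinate: (3/5)·0 + (1/5)·3 + (1/5)·(-1) = 2/5.
y-coordinate: (3/5)·0 + (1/5)·6 + (1/5)·8 = 14/5.

(2/5, 14/5)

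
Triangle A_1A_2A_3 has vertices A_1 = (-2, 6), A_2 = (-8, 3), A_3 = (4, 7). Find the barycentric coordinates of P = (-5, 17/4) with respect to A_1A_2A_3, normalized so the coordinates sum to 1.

(1/4, 5/8, 1/8)

Signed area of the reference triangle: [A_1A_2A_3] = ½·((-2)·(3−7) + (-8)·(7−6) + 4·(6−3)) = ½·(8 − 8 + 12) = 6.
[PA_2A_3] = ½·((-5)·(3−7) + (-8)·(7−(17/4)) + 4·(17/4−3)) = ½·(20 − 22 + 5) = 3/2, so the A_1-coordinate is (3/2)/6 = 1/4.
[A_1PA_3] = ½·((-2)·(17/4−7) + (-5)·(7−6) + 4·(6−(17/4))) = ½·(11/2 − 5 + 7) = 15/4, so the A_2-coordinate is 5/8.
[A_1A_2P] = ½·((-2)·(3−(17/4)) + (-8)·(17/4−6) + (-5)·(6−3)) = ½·(5/2 + 14 − 15) = 3/4, so the A_3-coordinate is 1/8.
Check: 1/4 + 5/8 + 1/8 = 1.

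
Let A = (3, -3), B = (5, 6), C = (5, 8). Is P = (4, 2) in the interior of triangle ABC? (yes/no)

yes

Barycentric coordinates of P: (1/2, 1/4, 1/4).
The three coordinates are positive, positive, positive; a point is interior exactly when all three are positive.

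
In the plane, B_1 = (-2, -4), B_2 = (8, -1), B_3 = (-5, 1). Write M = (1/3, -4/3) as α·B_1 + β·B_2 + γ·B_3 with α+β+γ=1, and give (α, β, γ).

Signed area of the reference triangle: [B_1B_2B_3] = ½·((-2)·(-1−1) + 8·(1−(-4)) + (-5)·(-4−(-1))) = ½·(4 + 40 + 15) = 59/2.
[MB_2B_3] = ½·((1/3)·(-1−1) + 8·(1−(-4/3)) + (-5)·(-4/3−(-1))) = ½·(-2/3 + 56/3 + 5/3) = 59/6, so the B_1-coordinate is (59/6)/(59/2) = 1/3.
[B_1MB_3] = ½·((-2)·(-4/3−1) + (1/3)·(1−(-4)) + (-5)·(-4−(-4/3))) = ½·(14/3 + 5/3 + 40/3) = 59/6, so the B_2-coordinate is 1/3.
[B_1B_2M] = ½·((-2)·(-1−(-4/3)) + 8·(-4/3−(-4)) + (1/3)·(-4−(-1))) = ½·(-2/3 + 64/3 − 1) = 59/6, so the B_3-coordinate is 1/3.

(1/3, 1/3, 1/3)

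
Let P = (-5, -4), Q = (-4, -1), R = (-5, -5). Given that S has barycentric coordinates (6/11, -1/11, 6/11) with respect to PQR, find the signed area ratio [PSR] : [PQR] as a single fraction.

-1/11

The signed ratio [PSR]/[PQR] equals the barycentric coordinate of S at vertex Q, which is -1/11.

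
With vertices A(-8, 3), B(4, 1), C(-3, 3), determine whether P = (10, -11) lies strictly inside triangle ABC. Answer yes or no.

no

Barycentric coordinates of P: (36/5, 7, -66/5).
The three coordinates are positive, positive, negative; a point is interior exactly when all three are positive.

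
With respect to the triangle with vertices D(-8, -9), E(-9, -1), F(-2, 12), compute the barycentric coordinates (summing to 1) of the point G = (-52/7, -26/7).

Signed area of the reference triangle: [DEF] = ½·((-8)·(-1−12) + (-9)·(12−(-9)) + (-2)·(-9−(-1))) = ½·(104 − 189 + 16) = -69/2.
[GEF] = ½·((-52/7)·(-1−12) + (-9)·(12−(-26/7)) + (-2)·(-26/7−(-1))) = ½·(676/7 − 990/7 + 38/7) = -138/7, so the D-coordinate is (-138/7)/(-69/2) = 4/7.
[DGF] = ½·((-8)·(-26/7−12) + (-52/7)·(12−(-9)) + (-2)·(-9−(-26/7))) = ½·(880/7 − 156 + 74/7) = -69/7, so the E-coordinate is 2/7.
[DEG] = ½·((-8)·(-1−(-26/7)) + (-9)·(-26/7−(-9)) + (-52/7)·(-9−(-1))) = ½·(-152/7 − 333/7 + 416/7) = -69/14, so the F-coordinate is 1/7.

(4/7, 2/7, 1/7)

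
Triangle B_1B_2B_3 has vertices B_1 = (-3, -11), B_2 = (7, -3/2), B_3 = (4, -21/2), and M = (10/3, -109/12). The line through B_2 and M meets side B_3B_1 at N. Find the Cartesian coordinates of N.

(13/5, -53/5)

Barycentric coordinates of M with respect to B_1B_2B_3: (1/6, 1/6, 2/3).
On side B_3B_1 the B_2-coordinate is zero; dropping M's B_2-weight 1/6 and renormalizing the remaining 2/3 : 1/6 gives weights 4/5, 1/5 on B_3, B_1.
N = (4/5)·(4, -21/2) + (1/5)·(-3, -11) = (13/5, -53/5).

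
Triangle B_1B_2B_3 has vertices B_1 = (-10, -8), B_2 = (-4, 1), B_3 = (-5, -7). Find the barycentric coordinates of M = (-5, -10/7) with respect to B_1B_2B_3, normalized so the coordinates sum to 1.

Signed area of the reference triangle: [B_1B_2B_3] = ½·((-10)·(1−(-7)) + (-4)·(-7−(-8)) + (-5)·(-8−1)) = ½·(-80 − 4 + 45) = -39/2.
[MB_2B_3] = ½·((-5)·(1−(-7)) + (-4)·(-7−(-10/7)) + (-5)·(-10/7−1)) = ½·(-40 + 156/7 + 85/7) = -39/14, so the B_1-coordinate is (-39/14)/(-39/2) = 1/7.
[B_1MB_3] = ½·((-10)·(-10/7−(-7)) + (-5)·(-7−(-8)) + (-5)·(-8−(-10/7))) = ½·(-390/7 − 5 + 230/7) = -195/14, so the B_2-coordinate is 5/7.
[B_1B_2M] = ½·((-10)·(1−(-10/7)) + (-4)·(-10/7−(-8)) + (-5)·(-8−1)) = ½·(-170/7 − 184/7 + 45) = -39/14, so the B_3-coordinate is 1/7.
Check: 1/7 + 5/7 + 1/7 = 1.

(1/7, 5/7, 1/7)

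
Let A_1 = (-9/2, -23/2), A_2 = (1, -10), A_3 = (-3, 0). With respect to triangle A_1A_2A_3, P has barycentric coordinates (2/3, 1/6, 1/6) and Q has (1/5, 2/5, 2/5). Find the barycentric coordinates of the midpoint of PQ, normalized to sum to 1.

(13/30, 17/60, 17/60)

Since both coordinate triples sum to 1, the midpoint's barycentrics are the componentwise average.
(2/3+1/5)/2 = 13/30; similarly 17/60 and 17/60.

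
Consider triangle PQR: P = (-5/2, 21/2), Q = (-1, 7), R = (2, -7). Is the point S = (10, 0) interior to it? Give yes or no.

no

Barycentric coordinates of S: (-38/3, 49/3, -8/3).
The three coordinates are negative, positive, negative; a point is interior exactly when all three are positive.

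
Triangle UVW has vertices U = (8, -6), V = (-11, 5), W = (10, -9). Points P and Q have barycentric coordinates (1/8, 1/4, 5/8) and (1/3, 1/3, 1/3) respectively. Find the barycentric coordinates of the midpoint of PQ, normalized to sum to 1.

Since both coordinate triples sum to 1, the midpoint's barycentrics are the componentwise average.
(1/8+1/3)/2 = 11/48; similarly 7/24 and 23/48.

(11/48, 7/24, 23/48)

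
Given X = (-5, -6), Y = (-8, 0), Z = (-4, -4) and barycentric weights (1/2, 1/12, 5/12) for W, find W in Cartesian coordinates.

(-29/6, -14/3)

W = (1/2)·X + (1/12)·Y + (5/12)·Z.
x-coordinate: (1/2)·(-5) + (1/12)·(-8) + (5/12)·(-4) = -29/6.
y-coordinate: (1/2)·(-6) + (1/12)·0 + (5/12)·(-4) = -14/3.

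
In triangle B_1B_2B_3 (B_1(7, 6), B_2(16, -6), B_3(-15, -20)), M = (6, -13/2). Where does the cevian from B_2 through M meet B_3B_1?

(-4, -7)

Barycentric coordinates of M with respect to B_1B_2B_3: (1/4, 1/2, 1/4).
On side B_3B_1 the B_2-coordinate is zero; dropping M's B_2-weight 1/2 and renormalizing the remaining 1/4 : 1/4 gives weights 1/2, 1/2 on B_3, B_1.
N = (1/2)·(-15, -20) + (1/2)·(7, 6) = (-4, -7).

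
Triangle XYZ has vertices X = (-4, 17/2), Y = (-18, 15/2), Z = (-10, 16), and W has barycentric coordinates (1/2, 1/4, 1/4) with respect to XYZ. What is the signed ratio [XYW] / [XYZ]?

1/4

The signed ratio [XYW]/[XYZ] equals the barycentric coordinate of W at vertex Z, which is 1/4.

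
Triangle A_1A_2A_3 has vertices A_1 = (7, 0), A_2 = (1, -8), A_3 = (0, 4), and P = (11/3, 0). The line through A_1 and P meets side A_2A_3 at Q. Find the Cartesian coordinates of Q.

Barycentric coordinates of P with respect to A_1A_2A_3: (1/2, 1/6, 1/3).
On side A_2A_3 the A_1-coordinate is zero; dropping P's A_1-weight 1/2 and renormalizing the remaining 1/6 : 1/3 gives weights 1/3, 2/3 on A_2, A_3.
Q = (1/3)·(1, -8) + (2/3)·(0, 4) = (1/3, 0).

(1/3, 0)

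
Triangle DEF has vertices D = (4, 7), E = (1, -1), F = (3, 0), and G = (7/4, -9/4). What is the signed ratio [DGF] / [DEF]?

1/2

[DEF] = ½·(4·(-1−0) + 1·(0−7) + 3·(7−(-1))) = ½·(-4 − 7 + 24) = 13/2.
[DGF] = ½·(4·(-9/4−0) + (7/4)·(0−7) + 3·(7−(-9/4))) = ½·(-9 − 49/4 + 111/4) = 13/4, so the ratio is (13/4)/(13/2) = 1/2.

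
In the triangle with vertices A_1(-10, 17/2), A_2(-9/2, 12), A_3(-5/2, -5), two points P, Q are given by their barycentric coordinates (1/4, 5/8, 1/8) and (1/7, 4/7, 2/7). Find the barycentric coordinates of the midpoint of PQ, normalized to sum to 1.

Since both coordinate triples sum to 1, the midpoint's barycentrics are the componentwise average.
(1/4+1/7)/2 = 11/56; similarly 67/112 and 23/112.

(11/56, 67/112, 23/112)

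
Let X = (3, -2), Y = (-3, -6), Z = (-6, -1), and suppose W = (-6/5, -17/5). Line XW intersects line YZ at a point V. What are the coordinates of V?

Barycentric coordinates of W with respect to XYZ: (2/5, 2/5, 1/5).
On side YZ the X-coordinate is zero; dropping W's X-weight 2/5 and renormalizing the remaining 2/5 : 1/5 gives weights 2/3, 1/3 on Y, Z.
V = (2/3)·(-3, -6) + (1/3)·(-6, -1) = (-4, -13/3).

(-4, -13/3)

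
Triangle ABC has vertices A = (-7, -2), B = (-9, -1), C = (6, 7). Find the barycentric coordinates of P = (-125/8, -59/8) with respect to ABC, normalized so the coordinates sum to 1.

Signed area of the reference triangle: [ABC] = ½·((-7)·(-1−7) + (-9)·(7−(-2)) + 6·(-2−(-1))) = ½·(56 − 81 − 6) = -31/2.
[PBC] = ½·((-125/8)·(-1−7) + (-9)·(7−(-59/8)) + 6·(-59/8−(-1))) = ½·(125 − 1035/8 − 153/4) = -341/16, so the A-coordinate is (-341/16)/(-31/2) = 11/8.
[APC] = ½·((-7)·(-59/8−7) + (-125/8)·(7−(-2)) + 6·(-2−(-59/8))) = ½·(805/8 − 1125/8 + 129/4) = -31/8, so the B-coordinate is 1/4.
[ABP] = ½·((-7)·(-1−(-59/8)) + (-9)·(-59/8−(-2)) + (-125/8)·(-2−(-1))) = ½·(-357/8 + 387/8 + 125/8) = 155/16, so the C-coordinate is -5/8.
Check: 11/8 + 1/4 − 5/8 = 1.

(11/8, 1/4, -5/8)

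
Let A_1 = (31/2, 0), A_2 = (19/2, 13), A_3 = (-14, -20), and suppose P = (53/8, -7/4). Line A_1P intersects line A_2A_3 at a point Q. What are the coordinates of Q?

Barycentric coordinates of P with respect to A_1A_2A_3: (1/2, 1/4, 1/4).
On side A_2A_3 the A_1-coordinate is zero; dropping P's A_1-weight 1/2 and renormalizing the remaining 1/4 : 1/4 gives weights 1/2, 1/2 on A_2, A_3.
Q = (1/2)·(19/2, 13) + (1/2)·(-14, -20) = (-9/4, -7/2).

(-9/4, -7/2)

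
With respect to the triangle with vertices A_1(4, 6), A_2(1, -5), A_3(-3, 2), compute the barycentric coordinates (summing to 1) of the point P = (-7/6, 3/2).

Signed area of the reference triangle: [A_1A_2A_3] = ½·(4·(-5−2) + 1·(2−6) + (-3)·(6−(-5))) = ½·(-28 − 4 − 33) = -65/2.
[PA_2A_3] = ½·((-7/6)·(-5−2) + 1·(2−(3/2)) + (-3)·(3/2−(-5))) = ½·(49/6 + 1/2 − 39/2) = -65/12, so the A_1-coordinate is (-65/12)/(-65/2) = 1/6.
[A_1PA_3] = ½·(4·(3/2−2) + (-7/6)·(2−6) + (-3)·(6−(3/2))) = ½·(-2 + 14/3 − 27/2) = -65/12, so the A_2-coordinate is 1/6.
[A_1A_2P] = ½·(4·(-5−(3/2)) + 1·(3/2−6) + (-7/6)·(6−(-5))) = ½·(-26 − 9/2 − 77/6) = -65/3, so the A_3-coordinate is 2/3.
Check: 1/6 + 1/6 + 2/3 = 1.

(1/6, 1/6, 2/3)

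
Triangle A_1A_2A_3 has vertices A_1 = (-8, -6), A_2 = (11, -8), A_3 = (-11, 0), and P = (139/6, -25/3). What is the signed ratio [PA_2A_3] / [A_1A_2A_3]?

-5/6

[A_1A_2A_3] = ½·((-8)·(-8−0) + 11·(0−(-6)) + (-11)·(-6−(-8))) = ½·(64 + 66 − 22) = 54.
[PA_2A_3] = ½·((139/6)·(-8−0) + 11·(0−(-25/3)) + (-11)·(-25/3−(-8))) = ½·(-556/3 + 275/3 + 11/3) = -45, so the ratio is (-45)/54 = -5/6.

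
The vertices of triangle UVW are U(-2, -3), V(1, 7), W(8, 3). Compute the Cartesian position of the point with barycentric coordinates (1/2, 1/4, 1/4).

(5/4, 1)

P = (1/2)·U + (1/4)·V + (1/4)·W.
x-coordinate: (1/2)·(-2) + (1/4)·1 + (1/4)·8 = 5/4.
y-coordinate: (1/2)·(-3) + (1/4)·7 + (1/4)·3 = 1.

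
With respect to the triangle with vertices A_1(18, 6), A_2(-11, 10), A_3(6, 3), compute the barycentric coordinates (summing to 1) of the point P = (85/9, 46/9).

(4/9, 1/9, 4/9)

Signed area of the reference triangle: [A_1A_2A_3] = ½·(18·(10−3) + (-11)·(3−6) + 6·(6−10)) = ½·(126 + 33 − 24) = 135/2.
[PA_2A_3] = ½·((85/9)·(10−3) + (-11)·(3−(46/9)) + 6·(46/9−10)) = ½·(595/9 + 209/9 − 88/3) = 30, so the A_1-coordinate is 30/(135/2) = 4/9.
[A_1PA_3] = ½·(18·(46/9−3) + (85/9)·(3−6) + 6·(6−(46/9))) = ½·(38 − 85/3 + 16/3) = 15/2, so the A_2-coordinate is 1/9.
[A_1A_2P] = ½·(18·(10−(46/9)) + (-11)·(46/9−6) + (85/9)·(6−10)) = ½·(88 + 88/9 − 340/9) = 30, so the A_3-coordinate is 4/9.
Check: 4/9 + 1/9 + 4/9 = 1.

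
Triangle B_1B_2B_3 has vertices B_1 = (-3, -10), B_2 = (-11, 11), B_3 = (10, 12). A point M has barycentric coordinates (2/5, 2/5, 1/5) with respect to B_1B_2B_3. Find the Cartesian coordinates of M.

M = (2/5)·B_1 + (2/5)·B_2 + (1/5)·B_3.
x-coordinate: (2/5)·(-3) + (2/5)·(-11) + (1/5)·10 = -18/5.
y-coordinate: (2/5)·(-10) + (2/5)·11 + (1/5)·12 = 14/5.

(-18/5, 14/5)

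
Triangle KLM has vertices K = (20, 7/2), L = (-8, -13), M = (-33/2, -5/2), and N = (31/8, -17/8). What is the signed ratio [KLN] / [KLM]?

[KLM] = ½·(20·(-13−(-5/2)) + (-8)·(-5/2−(7/2)) + (-33/2)·(7/2−(-13))) = ½·(-210 + 48 − 1089/4) = -1737/8.
[KLN] = ½·(20·(-13−(-17/8)) + (-8)·(-17/8−(7/2)) + (31/8)·(7/2−(-13))) = ½·(-435/2 + 45 + 1023/16) = -1737/32, so the ratio is (-1737/32)/(-1737/8) = 1/4.

1/4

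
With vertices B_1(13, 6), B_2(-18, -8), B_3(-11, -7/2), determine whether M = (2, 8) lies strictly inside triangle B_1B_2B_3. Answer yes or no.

Barycentric coordinates of M: (-44/83, -305/83, 432/83).
The three coordinates are negative, negative, positive; a point is interior exactly when all three are positive.

no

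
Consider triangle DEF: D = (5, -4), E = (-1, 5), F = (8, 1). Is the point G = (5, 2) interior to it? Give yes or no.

yes

Barycentric coordinates of G: (1/19, 6/19, 12/19).
The three coordinates are positive, positive, positive; a point is interior exactly when all three are positive.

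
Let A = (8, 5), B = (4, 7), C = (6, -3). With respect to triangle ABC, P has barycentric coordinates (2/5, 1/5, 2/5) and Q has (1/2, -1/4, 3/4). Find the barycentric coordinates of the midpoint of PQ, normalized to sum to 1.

(9/20, -1/40, 23/40)

Since both coordinate triples sum to 1, the midpoint's barycentrics are the componentwise average.
(2/5+1/2)/2 = 9/20; similarly -1/40 and 23/40.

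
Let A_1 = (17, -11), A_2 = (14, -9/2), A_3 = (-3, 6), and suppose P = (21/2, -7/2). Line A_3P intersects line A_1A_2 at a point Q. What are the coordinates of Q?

Barycentric coordinates of P with respect to A_1A_2A_3: (1/4, 1/2, 1/4).
On side A_1A_2 the A_3-coordinate is zero; dropping P's A_3-weight 1/4 and renormalizing the remaining 1/4 : 1/2 gives weights 1/3, 2/3 on A_1, A_2.
Q = (1/3)·(17, -11) + (2/3)·(14, -9/2) = (15, -20/3).

(15, -20/3)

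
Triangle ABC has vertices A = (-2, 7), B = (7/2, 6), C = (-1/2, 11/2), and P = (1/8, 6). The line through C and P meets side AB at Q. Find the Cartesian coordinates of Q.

Barycentric coordinates of P with respect to ABC: (1/4, 1/4, 1/2).
On side AB the C-coordinate is zero; dropping P's C-weight 1/2 and renormalizing the remaining 1/4 : 1/4 gives weights 1/2, 1/2 on A, B.
Q = (1/2)·(-2, 7) + (1/2)·(7/2, 6) = (3/4, 13/2).

(3/4, 13/2)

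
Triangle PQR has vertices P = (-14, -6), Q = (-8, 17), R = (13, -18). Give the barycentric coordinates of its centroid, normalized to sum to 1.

(1/3, 1/3, 1/3)

The centroid is the average of the vertices, so each weight is 1/3.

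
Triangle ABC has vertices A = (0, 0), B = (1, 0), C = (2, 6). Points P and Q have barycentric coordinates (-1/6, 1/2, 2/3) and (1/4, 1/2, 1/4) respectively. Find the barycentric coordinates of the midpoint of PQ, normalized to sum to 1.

Since both coordinate triples sum to 1, the midpoint's barycentrics are the componentwise average.
(-1/6+1/4)/2 = 1/24; similarly 1/2 and 11/24.

(1/24, 1/2, 11/24)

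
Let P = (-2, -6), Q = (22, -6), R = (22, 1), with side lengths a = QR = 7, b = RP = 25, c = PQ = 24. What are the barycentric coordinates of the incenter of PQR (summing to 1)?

The incenter has barycentric coordinates proportional to the opposite side lengths: (7 : 25 : 24).
Normalizing by 7+25+24 = 56 gives (1/8, 25/56, 3/7).

(1/8, 25/56, 3/7)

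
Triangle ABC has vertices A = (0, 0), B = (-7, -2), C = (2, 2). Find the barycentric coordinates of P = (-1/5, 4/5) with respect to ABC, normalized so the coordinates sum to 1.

(1/5, 1/5, 3/5)

Signed area of the reference triangle: [ABC] = ½·(0·(-2−2) + (-7)·(2−0) + 2·(0−(-2))) = ½·(0 − 14 + 4) = -5.
[PBC] = ½·((-1/5)·(-2−2) + (-7)·(2−(4/5)) + 2·(4/5−(-2))) = ½·(4/5 − 42/5 + 28/5) = -1, so the A-coordinate is (-1)/(-5) = 1/5.
[APC] = ½·(0·(4/5−2) + (-1/5)·(2−0) + 2·(0−(4/5))) = ½·(0 − 2/5 − 8/5) = -1, so the B-coordinate is 1/5.
[ABP] = ½·(0·(-2−(4/5)) + (-7)·(4/5−0) + (-1/5)·(0−(-2))) = ½·(0 − 28/5 − 2/5) = -3, so the C-coordinate is 3/5.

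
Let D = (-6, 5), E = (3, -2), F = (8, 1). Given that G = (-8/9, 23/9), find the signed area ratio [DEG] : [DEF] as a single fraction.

2/9

[DEF] = ½·((-6)·(-2−1) + 3·(1−5) + 8·(5−(-2))) = ½·(18 − 12 + 56) = 31.
[DEG] = ½·((-6)·(-2−(23/9)) + 3·(23/9−5) + (-8/9)·(5−(-2))) = ½·(82/3 − 22/3 − 56/9) = 62/9, so the ratio is (62/9)/31 = 2/9.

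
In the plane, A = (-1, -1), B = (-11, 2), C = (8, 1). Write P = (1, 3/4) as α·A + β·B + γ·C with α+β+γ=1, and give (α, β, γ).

(1/4, 1/4, 1/2)

Signed area of the reference triangle: [ABC] = ½·((-1)·(2−1) + (-11)·(1−(-1)) + 8·(-1−2)) = ½·(-1 − 22 − 24) = -47/2.
[PBC] = ½·(1·(2−1) + (-11)·(1−(3/4)) + 8·(3/4−2)) = ½·(1 − 11/4 − 10) = -47/8, so the A-coordinate is (-47/8)/(-47/2) = 1/4.
[APC] = ½·((-1)·(3/4−1) + 1·(1−(-1)) + 8·(-1−(3/4))) = ½·(1/4 + 2 − 14) = -47/8, so the B-coordinate is 1/4.
[ABP] = ½·((-1)·(2−(3/4)) + (-11)·(3/4−(-1)) + 1·(-1−2)) = ½·(-5/4 − 77/4 − 3) = -47/4, so the C-coordinate is 1/2.
Check: 1/4 + 1/4 + 1/2 = 1.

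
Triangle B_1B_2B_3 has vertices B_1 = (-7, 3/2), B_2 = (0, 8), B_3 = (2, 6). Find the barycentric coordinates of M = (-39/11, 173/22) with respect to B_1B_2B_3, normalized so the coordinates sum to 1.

Signed area of the reference triangle: [B_1B_2B_3] = ½·((-7)·(8−6) + 0·(6−(3/2)) + 2·(3/2−8)) = ½·(-14 + 0 − 13) = -27/2.
[MB_2B_3] = ½·((-39/11)·(8−6) + 0·(6−(173/22)) + 2·(173/22−8)) = ½·(-78/11 + 0 − 3/11) = -81/22, so the B_1-coordinate is (-81/22)/(-27/2) = 3/11.
[B_1MB_3] = ½·((-7)·(173/22−6) + (-39/11)·(6−(3/2)) + 2·(3/2−(173/22))) = ½·(-287/22 − 351/22 − 140/11) = -459/22, so the B_2-coordinate is 17/11.
[B_1B_2M] = ½·((-7)·(8−(173/22)) + 0·(173/22−(3/2)) + (-39/11)·(3/2−8)) = ½·(-21/22 + 0 + 507/22) = 243/22, so the B_3-coordinate is -9/11.

(3/11, 17/11, -9/11)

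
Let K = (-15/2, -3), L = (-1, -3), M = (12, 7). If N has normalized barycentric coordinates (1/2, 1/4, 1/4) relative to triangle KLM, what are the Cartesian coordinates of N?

(-1, -1/2)

N = (1/2)·K + (1/4)·L + (1/4)·M.
x-coordinate: (1/2)·(-15/2) + (1/4)·(-1) + (1/4)·12 = -1.
y-coordinate: (1/2)·(-3) + (1/4)·(-3) + (1/4)·7 = -1/2.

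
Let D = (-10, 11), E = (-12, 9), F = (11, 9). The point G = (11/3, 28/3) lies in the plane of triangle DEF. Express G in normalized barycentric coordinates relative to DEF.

Signed area of the reference triangle: [DEF] = ½·((-10)·(9−9) + (-12)·(9−11) + 11·(11−9)) = ½·(0 + 24 + 22) = 23.
[GEF] = ½·((11/3)·(9−9) + (-12)·(9−(28/3)) + 11·(28/3−9)) = ½·(0 + 4 + 11/3) = 23/6, so the D-coordinate is (23/6)/23 = 1/6.
[DGF] = ½·((-10)·(28/3−9) + (11/3)·(9−11) + 11·(11−(28/3))) = ½·(-10/3 − 22/3 + 55/3) = 23/6, so the E-coordinate is 1/6.
[DEG] = ½·((-10)·(9−(28/3)) + (-12)·(28/3−11) + (11/3)·(11−9)) = ½·(10/3 + 20 + 22/3) = 46/3, so the F-coordinate is 2/3.

(1/6, 1/6, 2/3)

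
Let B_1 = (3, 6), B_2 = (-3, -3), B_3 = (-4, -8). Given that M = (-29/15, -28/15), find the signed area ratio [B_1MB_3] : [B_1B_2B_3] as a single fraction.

[B_1B_2B_3] = ½·(3·(-3−(-8)) + (-3)·(-8−6) + (-4)·(6−(-3))) = ½·(15 + 42 − 36) = 21/2.
[B_1MB_3] = ½·(3·(-28/15−(-8)) + (-29/15)·(-8−6) + (-4)·(6−(-28/15))) = ½·(92/5 + 406/15 − 472/15) = 7, so the ratio is 7/(21/2) = 2/3.

2/3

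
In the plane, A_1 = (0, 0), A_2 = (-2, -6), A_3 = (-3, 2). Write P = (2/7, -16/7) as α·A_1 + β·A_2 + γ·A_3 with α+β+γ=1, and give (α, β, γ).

(1, 2/7, -2/7)

Signed area of the reference triangle: [A_1A_2A_3] = ½·(0·(-6−2) + (-2)·(2−0) + (-3)·(0−(-6))) = ½·(0 − 4 − 18) = -11.
[PA_2A_3] = ½·((2/7)·(-6−2) + (-2)·(2−(-16/7)) + (-3)·(-16/7−(-6))) = ½·(-16/7 − 60/7 − 78/7) = -11, so the A_1-coordinate is (-11)/(-11) = 1.
[A_1PA_3] = ½·(0·(-16/7−2) + (2/7)·(2−0) + (-3)·(0−(-16/7))) = ½·(0 + 4/7 − 48/7) = -22/7, so the A_2-coordinate is 2/7.
[A_1A_2P] = ½·(0·(-6−(-16/7)) + (-2)·(-16/7−0) + (2/7)·(0−(-6))) = ½·(0 + 32/7 + 12/7) = 22/7, so the A_3-coordinate is -2/7.
Check: 1 + 2/7 − 2/7 = 1.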